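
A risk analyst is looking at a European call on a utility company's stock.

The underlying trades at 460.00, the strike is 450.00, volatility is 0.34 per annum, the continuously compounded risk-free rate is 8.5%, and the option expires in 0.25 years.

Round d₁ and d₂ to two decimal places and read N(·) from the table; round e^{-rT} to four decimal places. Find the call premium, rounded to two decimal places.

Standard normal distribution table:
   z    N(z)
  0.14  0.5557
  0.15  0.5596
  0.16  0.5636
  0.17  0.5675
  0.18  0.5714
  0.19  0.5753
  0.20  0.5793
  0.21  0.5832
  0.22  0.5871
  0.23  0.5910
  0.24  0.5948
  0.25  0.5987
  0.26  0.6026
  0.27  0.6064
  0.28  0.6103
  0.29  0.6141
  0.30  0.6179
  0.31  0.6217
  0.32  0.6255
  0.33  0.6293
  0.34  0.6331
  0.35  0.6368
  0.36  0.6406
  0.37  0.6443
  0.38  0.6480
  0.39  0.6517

41.21

σ√T = 0.34 × 0.5000 = 0.1700
d₁ = [ln(460/450) + (0.085 + ½·0.34²)·0.25] / (σ√T) = (0.0220 + 0.0357) / 0.1700 = 0.3393 ≈ 0.34
d₂ = 0.3393 − 0.1700 = 0.1693 ≈ 0.17
exp(−rT) = exp(−0.085·0.25) = 0.9790
N(d₁) = N(0.34) = 0.6331;  N(d₂) = N(0.17) = 0.5675
C = 460·0.6331 − 450·0.9790·0.5675 = 291.2260 − 250.0121 = 41.2139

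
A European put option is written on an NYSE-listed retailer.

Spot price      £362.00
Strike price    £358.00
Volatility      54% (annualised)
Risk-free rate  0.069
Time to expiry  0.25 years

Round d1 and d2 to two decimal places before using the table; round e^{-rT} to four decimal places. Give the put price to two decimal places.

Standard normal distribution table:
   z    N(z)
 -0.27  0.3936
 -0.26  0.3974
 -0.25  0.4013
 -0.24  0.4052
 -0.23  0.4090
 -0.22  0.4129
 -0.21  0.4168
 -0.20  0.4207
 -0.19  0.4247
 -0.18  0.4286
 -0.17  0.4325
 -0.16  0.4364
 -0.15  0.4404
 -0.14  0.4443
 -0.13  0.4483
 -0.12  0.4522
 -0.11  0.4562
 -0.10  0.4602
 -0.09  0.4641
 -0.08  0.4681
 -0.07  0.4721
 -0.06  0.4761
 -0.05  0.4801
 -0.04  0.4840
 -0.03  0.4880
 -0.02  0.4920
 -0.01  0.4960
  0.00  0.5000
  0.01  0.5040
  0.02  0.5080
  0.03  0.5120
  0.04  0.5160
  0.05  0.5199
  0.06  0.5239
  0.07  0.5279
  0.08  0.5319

£33.48

T = 0.25;  σ√T = 0.2700
d₁ = [ln(362/358) + (0.069 + ½·0.54²)·0.25] / (σ√T) = (0.0111 + 0.0537) / 0.2700 = 0.2400 ⇒ 0.24
d₂ = 0.2400 − 0.2700 = -0.0300 ⇒ -0.03
exp(−rT) = exp(−0.069·0.25) = 0.9829
N(−d₂) = N(0.03) = 0.5120;  N(−d₁) = N(-0.24) = 0.4052
P = 358·0.9829·0.5120 − 362·0.4052 = 180.1616 − 146.6824 = 33.4792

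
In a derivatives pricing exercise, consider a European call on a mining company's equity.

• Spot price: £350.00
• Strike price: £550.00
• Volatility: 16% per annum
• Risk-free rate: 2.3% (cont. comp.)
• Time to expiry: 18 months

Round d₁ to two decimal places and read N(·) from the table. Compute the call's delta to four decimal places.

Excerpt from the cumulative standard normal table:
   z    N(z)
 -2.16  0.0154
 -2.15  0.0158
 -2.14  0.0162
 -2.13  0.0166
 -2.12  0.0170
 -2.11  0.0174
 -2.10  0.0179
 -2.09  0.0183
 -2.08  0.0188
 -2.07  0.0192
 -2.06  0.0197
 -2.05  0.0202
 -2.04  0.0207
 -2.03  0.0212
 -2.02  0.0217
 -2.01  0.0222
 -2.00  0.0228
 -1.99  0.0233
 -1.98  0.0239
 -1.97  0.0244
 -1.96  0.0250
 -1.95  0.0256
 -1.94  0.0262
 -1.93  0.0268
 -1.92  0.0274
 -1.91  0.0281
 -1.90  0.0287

σ√T = 0.16 × 1.2247 = 0.1960
d₁ = [ln(350/550) + (0.023 + 0.16²/2)·1.5] / 0.1960 = [-0.4520 + 0.0537] / 0.1960 = -2.0325 which rounds to -2.03
N(d₁) = N(-2.03) = 0.0212
Δ_call = N(d₁) = 0.0212

0.0212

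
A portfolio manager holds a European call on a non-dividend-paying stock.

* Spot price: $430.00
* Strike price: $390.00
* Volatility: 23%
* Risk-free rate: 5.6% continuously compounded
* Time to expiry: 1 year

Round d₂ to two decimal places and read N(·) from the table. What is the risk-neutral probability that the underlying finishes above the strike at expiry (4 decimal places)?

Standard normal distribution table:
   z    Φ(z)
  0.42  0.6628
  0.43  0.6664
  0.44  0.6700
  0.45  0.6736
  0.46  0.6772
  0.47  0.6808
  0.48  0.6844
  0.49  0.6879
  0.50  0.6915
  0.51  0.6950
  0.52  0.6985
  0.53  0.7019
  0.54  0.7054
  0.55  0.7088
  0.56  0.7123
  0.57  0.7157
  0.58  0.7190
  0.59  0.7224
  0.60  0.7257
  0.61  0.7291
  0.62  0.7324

0.7088

σ√T = 0.23 × 1.0000 = 0.2300
ln(S/K) + (r + σ²/2)T = ln(430/390) + (0.056 + 0.23²/2)·1 = 0.0976 + 0.0824 = 0.1801
d₁ = 0.1801 / 0.2300 = 0.7830 → 0.78
d₂ = d₁ − σ√T = 0.7830 − 0.2300 = 0.5530 → 0.55
Risk-neutral Pr[S_T > K] = N(d₂) = N(0.55) = 0.7088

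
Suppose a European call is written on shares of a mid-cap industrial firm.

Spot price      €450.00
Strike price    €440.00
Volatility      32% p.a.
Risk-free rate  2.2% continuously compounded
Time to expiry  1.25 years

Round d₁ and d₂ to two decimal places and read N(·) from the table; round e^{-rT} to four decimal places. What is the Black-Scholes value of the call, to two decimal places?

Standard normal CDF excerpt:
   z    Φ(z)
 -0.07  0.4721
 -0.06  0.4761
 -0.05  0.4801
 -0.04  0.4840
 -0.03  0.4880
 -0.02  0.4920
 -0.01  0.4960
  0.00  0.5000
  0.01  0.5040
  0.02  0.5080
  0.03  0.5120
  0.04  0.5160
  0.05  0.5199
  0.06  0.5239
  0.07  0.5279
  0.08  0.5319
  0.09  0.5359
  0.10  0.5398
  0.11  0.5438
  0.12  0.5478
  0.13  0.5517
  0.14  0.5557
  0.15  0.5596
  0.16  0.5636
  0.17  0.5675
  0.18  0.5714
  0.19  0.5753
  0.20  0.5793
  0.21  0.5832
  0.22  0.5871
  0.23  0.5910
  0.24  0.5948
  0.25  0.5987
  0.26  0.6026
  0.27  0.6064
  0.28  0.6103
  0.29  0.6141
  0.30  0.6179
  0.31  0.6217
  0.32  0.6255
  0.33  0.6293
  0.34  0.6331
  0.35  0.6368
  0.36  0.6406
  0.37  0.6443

σ√T = 0.32 × 1.1180 = 0.3578
d₁ = [ln(450/440) + (0.022 + 0.32²/2)·1.25] / 0.3578 = [0.0225 + 0.0915] / 0.3578 = 0.3186 → 0.32
d₂ = d₁ − σ√T = 0.3186 − 0.3578 = -0.0392 → -0.04
e^(−rT) = e^(−0.022·1.25) = 0.9729
N(d₁) = N(0.32) = 0.6255;  N(d₂) = N(-0.04) = 0.4840
C = 450·0.6255 − 440·0.9729·0.4840 = 281.4750 − 207.1888 = 74.2862

€74.29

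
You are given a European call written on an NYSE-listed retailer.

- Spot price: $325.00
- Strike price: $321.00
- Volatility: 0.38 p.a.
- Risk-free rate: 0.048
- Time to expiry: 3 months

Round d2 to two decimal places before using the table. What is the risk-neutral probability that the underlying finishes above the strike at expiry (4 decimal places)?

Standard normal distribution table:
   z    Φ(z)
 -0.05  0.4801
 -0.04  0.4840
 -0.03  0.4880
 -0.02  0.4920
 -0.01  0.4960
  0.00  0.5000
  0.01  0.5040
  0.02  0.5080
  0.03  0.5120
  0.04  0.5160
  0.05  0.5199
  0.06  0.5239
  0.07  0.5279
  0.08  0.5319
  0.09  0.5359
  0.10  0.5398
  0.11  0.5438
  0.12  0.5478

0.5120

σ√T = 0.38 × 0.5000 = 0.1900
d₁ = [ln(325/321) + (0.048 + 0.38²/2)·0.25] / 0.1900 = [0.0124 + 0.0301] / 0.1900 = 0.2233 ⇒ 0.22
d₂ = d₁ − σ√T = 0.2233 − 0.1900 = 0.0333 ⇒ 0.03
Pr(exercise) under Q = N(d₂) = 0.5120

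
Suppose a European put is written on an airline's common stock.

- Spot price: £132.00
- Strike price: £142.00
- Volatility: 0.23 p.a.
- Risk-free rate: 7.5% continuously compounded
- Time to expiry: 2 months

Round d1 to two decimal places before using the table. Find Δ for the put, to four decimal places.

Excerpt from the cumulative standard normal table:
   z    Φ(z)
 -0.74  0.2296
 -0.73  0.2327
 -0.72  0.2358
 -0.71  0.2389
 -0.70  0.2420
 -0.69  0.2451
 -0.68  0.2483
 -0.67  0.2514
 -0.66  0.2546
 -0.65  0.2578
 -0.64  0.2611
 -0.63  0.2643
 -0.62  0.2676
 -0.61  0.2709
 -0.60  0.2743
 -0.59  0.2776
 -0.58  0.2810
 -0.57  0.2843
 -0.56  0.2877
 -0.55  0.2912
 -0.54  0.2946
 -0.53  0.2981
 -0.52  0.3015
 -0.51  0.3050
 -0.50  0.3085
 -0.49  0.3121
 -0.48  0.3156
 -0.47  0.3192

T = 0.1667;  σ√T = 0.0939
d₁ = [ln(132/142) + (0.075 + ½·0.23²)·0.1667] / (σ√T) = (-0.0730 + 0.0169) / 0.0939 = -0.5976 ≈ -0.60
N(d₁) = N(-0.60) = 0.2743
Δ_put = N(d₁) − 1 = 0.2743 − 1 = -0.7257

-0.7257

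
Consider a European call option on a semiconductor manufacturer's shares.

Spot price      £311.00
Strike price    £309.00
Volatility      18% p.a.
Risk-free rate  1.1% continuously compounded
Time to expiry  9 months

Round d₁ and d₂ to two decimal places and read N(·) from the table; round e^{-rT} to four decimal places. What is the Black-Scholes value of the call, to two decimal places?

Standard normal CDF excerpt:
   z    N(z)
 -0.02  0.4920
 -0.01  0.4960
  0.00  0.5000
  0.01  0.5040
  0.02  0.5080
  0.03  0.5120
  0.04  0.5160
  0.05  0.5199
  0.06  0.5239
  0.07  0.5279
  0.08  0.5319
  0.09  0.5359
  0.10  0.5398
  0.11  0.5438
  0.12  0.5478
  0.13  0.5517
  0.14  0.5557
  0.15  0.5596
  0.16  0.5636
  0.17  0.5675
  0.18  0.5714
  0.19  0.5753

£20.81

T = 0.75;  σ√T = 0.1559
d₁ = [ln(311/309) + (0.011 + 0.18²/2)·0.75] / 0.1559 = [0.0065 + 0.0204] / 0.1559 = 0.1723 → 0.17
d₂ = d₁ − σ√T = 0.1723 − 0.1559 = 0.0164 → 0.02
e^(−rT) = e^(−0.011·0.75) = 0.9918
N(d₁) = N(0.17) = 0.5675;  N(d₂) = N(0.02) = 0.5080
C = 311·0.5675 − 309·0.9918·0.5080 = 176.4925 − 155.6848 = 20.8077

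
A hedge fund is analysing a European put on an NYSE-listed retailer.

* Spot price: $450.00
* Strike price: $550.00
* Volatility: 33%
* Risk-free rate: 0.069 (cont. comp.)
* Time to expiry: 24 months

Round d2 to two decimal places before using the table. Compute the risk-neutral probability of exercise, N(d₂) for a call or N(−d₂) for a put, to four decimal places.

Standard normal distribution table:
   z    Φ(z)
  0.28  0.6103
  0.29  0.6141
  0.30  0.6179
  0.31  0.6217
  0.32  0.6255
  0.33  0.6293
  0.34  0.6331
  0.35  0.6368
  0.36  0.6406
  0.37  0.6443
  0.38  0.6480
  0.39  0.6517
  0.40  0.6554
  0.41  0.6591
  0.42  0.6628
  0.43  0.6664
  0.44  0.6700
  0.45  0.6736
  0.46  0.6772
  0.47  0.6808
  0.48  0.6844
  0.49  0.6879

0.6443

σ√T = 0.33 × 1.4142 = 0.4667
d₁ = [ln(450/550) + (0.069 + ½·0.33²)·2] / (σ√T) = (-0.2007 + 0.2469) / 0.4667 = 0.0991 ⇒ 0.10
d₂ = 0.0991 − 0.4667 = -0.3676 ⇒ -0.37
Pr(exercise) under Q = N(−d₂) = N(0.37) = 0.6443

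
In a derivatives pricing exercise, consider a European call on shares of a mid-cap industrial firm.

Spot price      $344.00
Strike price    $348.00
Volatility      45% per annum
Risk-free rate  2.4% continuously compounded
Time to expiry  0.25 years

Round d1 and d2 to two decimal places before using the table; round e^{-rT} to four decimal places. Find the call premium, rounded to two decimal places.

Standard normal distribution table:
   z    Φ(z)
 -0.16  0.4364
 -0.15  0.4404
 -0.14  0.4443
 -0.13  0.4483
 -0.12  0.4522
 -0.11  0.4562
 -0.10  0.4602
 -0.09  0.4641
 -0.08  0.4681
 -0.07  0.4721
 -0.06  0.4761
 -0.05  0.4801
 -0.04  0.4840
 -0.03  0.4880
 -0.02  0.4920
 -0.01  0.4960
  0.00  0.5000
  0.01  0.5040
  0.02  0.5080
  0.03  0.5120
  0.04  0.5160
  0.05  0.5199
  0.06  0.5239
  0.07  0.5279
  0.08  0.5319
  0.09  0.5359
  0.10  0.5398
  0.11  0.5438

T = 0.25;  σ√T = 0.2250
d₁ = [ln(344/348) + (0.024 + ½·0.45²)·0.25] / (σ√T) = (-0.0116 + 0.0313) / 0.2250 = 0.0878 which rounds to 0.09
d₂ = 0.0878 − 0.2250 = -0.1372 which rounds to -0.14
e^(−rT) = e^(−0.024·0.25) = 0.9940
N(d₁) = N(0.09) = 0.5359;  N(d₂) = N(-0.14) = 0.4443
C = 344·0.5359 − 348·0.9940·0.4443 = 184.3496 − 153.6887 = 30.6609

$30.66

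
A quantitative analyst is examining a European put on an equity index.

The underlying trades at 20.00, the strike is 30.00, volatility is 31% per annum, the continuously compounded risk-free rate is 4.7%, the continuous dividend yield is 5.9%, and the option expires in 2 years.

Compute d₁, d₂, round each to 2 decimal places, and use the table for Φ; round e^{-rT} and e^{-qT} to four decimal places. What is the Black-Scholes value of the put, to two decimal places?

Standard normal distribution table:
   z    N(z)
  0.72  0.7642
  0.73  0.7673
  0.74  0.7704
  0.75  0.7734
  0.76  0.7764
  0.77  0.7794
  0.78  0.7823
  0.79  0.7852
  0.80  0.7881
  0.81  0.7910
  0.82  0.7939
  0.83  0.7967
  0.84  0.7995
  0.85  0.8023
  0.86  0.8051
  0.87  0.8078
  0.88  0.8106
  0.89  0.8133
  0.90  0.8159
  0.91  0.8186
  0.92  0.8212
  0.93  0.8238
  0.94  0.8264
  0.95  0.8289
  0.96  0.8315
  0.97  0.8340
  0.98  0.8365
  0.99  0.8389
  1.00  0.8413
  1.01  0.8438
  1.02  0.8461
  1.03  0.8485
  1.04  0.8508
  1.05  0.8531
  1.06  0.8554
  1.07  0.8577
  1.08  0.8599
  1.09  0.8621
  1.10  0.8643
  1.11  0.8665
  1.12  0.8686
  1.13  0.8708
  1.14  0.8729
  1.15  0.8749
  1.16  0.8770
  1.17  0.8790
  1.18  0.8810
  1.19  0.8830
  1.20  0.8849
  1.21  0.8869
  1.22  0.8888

T = 2;  σ√T = 0.4384
ln(S/K) + (r − q + σ²/2)T = ln(20/30) + (0.047 − 0.059 + 0.31²/2)·2 = -0.4055 + 0.0721 = -0.3334
d₁ = -0.3334 / 0.4384 = -0.7604 → -0.76
d₂ = d₁ − σ√T = -0.7604 − 0.4384 = -1.1988 → -1.20
e^(−qT) = e^(−0.059·2) = 0.8887;  e^(−rT) = e^(−0.047·2) = 0.9103
N(−d₂) = N(1.20) = 0.8849;  N(−d₁) = N(0.76) = 0.7764
P = 30·0.9103·0.8849 − 20·0.8887·0.7764 = 24.1657 − 13.7997 = 10.3660

10.37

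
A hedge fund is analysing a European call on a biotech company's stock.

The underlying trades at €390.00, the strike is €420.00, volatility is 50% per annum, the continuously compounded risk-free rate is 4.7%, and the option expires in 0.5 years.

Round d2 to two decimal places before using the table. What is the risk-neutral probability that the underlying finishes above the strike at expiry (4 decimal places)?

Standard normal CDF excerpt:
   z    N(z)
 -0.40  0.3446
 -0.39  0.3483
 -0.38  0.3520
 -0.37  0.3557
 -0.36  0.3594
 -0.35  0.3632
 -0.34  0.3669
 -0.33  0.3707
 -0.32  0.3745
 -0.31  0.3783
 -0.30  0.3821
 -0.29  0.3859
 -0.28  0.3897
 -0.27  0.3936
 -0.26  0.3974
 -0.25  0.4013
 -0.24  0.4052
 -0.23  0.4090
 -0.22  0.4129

0.3745

σ√T = 0.5·√0.5 = 0.3536
d₁ = [ln(390/420) + (0.047 + 0.5²/2)·0.5] / 0.3536 = [-0.0741 + 0.0860] / 0.3536 = 0.0336 which rounds to 0.03
d₂ = d₁ − σ√T = 0.0336 − 0.3536 = -0.3199 which rounds to -0.32
Risk-neutral Pr[S_T > K] = N(d₂) = N(-0.32) = 0.3745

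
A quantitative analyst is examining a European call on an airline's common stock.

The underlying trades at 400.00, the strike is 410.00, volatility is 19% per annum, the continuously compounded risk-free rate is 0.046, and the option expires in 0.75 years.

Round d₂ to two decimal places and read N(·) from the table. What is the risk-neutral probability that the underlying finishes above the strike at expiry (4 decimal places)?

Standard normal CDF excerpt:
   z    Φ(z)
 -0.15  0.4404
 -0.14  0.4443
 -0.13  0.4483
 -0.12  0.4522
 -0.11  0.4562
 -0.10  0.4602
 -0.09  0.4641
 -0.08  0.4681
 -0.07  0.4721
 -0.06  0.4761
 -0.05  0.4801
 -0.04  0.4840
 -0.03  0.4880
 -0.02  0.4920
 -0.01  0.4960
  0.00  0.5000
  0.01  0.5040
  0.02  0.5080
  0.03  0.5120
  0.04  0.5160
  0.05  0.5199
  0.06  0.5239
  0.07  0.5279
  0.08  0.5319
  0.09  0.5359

T = 0.75;  σ√T = 0.1645
d₁ = [ln(400/410) + (0.046 + 0.19²/2)·0.75] / 0.1645 = [-0.0247 + 0.0480] / 0.1645 = 0.1419 which rounds to 0.14
d₂ = d₁ − σ√T = 0.1419 − 0.1645 = -0.0227 which rounds to -0.02
Risk-neutral Pr[S_T > K] = N(d₂) = N(-0.02) = 0.4920

0.4920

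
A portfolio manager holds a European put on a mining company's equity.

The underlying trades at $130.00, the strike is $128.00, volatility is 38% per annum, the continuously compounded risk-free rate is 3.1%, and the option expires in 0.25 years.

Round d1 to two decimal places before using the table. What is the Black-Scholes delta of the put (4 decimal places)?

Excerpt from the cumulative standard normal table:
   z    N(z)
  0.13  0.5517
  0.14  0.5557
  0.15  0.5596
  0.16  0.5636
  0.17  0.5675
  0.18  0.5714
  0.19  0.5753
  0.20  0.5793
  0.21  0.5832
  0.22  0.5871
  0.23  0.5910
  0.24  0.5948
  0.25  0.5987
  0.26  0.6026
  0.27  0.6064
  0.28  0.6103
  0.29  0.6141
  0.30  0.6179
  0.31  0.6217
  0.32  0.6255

σ√T = 0.38 × 0.5000 = 0.1900
ln(S/K) + (r + σ²/2)T = ln(130/128) + (0.031 + 0.38²/2)·0.25 = 0.0155 + 0.0258 = 0.0413
d₁ = 0.0413 / 0.1900 = 0.2174 ⇒ 0.22
N(d₁) = N(0.22) = 0.5871
Δ_put = N(d₁) − 1 = 0.5871 − 1 = -0.4129

-0.4129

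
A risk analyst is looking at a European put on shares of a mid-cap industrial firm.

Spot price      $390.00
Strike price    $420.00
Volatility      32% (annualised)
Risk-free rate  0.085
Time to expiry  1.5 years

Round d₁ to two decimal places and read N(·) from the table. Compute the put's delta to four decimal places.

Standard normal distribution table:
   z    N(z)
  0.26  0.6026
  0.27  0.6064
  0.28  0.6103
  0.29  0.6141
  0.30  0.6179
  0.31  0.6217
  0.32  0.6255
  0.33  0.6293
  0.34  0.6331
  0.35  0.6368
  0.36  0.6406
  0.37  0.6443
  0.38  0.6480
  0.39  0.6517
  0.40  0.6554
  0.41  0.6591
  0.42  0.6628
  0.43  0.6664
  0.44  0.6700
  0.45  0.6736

-0.3707

T = 1.5;  σ√T = 0.3919
d₁ = [ln(390/420) + (0.085 + ½·0.32²)·1.5] / (σ√T) = (-0.0741 + 0.2043) / 0.3919 = 0.3322 ≈ 0.33
N(d₁) = N(0.33) = 0.6293
Δ_put = N(d₁) − 1 = 0.6293 − 1 = -0.3707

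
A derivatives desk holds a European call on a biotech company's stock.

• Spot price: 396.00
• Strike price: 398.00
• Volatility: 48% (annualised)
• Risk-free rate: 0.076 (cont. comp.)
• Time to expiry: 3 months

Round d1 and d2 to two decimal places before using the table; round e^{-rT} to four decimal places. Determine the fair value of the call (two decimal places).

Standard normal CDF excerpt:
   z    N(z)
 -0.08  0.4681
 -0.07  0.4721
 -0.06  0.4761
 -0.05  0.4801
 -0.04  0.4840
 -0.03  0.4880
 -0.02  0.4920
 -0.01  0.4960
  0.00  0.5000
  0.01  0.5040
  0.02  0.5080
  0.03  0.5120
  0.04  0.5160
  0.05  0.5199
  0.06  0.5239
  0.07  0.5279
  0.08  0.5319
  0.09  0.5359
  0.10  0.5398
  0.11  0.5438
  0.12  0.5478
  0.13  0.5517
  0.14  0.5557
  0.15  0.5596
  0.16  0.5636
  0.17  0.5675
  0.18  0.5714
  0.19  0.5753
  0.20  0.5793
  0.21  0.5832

T = 0.25;  σ√T = 0.2400
d₁ = [ln(396/398) + (0.076 + ½·0.48²)·0.25] / (σ√T) = (-0.0050 + 0.0478) / 0.2400 = 0.1782 ≈ 0.18
d₂ = 0.1782 − 0.2400 = -0.0618 ≈ -0.06
exp(−rT) = exp(−0.076·0.25) = 0.9812
C = 396·N(0.18) − 398·0.9812·N(-0.06) = 396·0.5714 − 398·0.9812·0.4761 = 226.2744 − 185.9254 = 40.3490

40.35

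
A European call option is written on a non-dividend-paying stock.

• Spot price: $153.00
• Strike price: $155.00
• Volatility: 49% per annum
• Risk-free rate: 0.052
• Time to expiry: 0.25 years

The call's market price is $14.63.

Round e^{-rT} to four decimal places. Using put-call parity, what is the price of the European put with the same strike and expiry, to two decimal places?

$14.63

exp(−rT) = exp(−0.052·0.25) = 0.9871
Put-call parity: C − P = S − K·e^(−rT) = 153 − 155·0.9871 = 153 − 153.0005 = -0.0005
P = C − (C − P) = 14.63 − (-0.0005) = 14.6305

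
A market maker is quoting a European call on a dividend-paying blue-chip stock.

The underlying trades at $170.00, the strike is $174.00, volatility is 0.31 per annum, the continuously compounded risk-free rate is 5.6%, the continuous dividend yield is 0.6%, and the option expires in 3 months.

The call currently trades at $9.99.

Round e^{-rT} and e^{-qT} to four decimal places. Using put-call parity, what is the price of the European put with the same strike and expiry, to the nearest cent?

$11.83

e^(−qT) = e^(−0.006·0.25) = 0.9985;  e^(−rT) = e^(−0.056·0.25) = 0.9861
Put-call parity: C − P = S·e^(−qT) − K·e^(−rT) = 170·0.9985 − 174·0.9861 = 169.7450 − 171.5814 = -1.8364
P = C − (C − P) = 9.99 − (-1.8364) = 11.8264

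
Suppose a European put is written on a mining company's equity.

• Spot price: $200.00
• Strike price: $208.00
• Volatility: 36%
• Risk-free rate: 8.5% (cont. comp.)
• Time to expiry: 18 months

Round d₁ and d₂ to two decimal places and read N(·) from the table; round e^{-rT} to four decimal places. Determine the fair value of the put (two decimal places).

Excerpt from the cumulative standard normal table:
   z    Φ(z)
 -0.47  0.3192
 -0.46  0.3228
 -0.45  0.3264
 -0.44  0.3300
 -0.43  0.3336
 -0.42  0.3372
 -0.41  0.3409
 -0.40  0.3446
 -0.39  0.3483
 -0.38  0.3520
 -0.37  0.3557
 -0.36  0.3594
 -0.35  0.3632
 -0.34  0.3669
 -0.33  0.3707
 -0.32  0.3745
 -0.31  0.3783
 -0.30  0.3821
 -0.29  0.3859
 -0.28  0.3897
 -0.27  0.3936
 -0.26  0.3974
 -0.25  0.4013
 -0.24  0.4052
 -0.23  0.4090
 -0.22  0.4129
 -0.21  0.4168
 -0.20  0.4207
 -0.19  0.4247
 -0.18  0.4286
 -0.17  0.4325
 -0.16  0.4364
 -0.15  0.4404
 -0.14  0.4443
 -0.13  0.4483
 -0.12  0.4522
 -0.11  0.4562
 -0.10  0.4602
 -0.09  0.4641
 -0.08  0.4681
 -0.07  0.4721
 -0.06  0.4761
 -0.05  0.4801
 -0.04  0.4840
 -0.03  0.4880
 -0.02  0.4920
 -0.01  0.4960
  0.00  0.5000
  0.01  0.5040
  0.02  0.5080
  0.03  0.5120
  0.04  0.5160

σ√T = 0.36·√1.5 = 0.4409
d₁ = [ln(200/208) + (0.085 + 0.36²/2)·1.5] / 0.4409 = [-0.0392 + 0.2247] / 0.4409 = 0.4207 ⇒ 0.42
d₂ = d₁ − σ√T = 0.4207 − 0.4409 = -0.0202 ⇒ -0.02
exp(−rT) = exp(−0.085·1.5) = 0.8803
N(−d₂) = N(0.02) = 0.5080;  N(−d₁) = N(-0.42) = 0.3372
P = 208·0.8803·0.5080 − 200·0.3372 = 93.0160 − 67.4400 = 25.5760

$25.58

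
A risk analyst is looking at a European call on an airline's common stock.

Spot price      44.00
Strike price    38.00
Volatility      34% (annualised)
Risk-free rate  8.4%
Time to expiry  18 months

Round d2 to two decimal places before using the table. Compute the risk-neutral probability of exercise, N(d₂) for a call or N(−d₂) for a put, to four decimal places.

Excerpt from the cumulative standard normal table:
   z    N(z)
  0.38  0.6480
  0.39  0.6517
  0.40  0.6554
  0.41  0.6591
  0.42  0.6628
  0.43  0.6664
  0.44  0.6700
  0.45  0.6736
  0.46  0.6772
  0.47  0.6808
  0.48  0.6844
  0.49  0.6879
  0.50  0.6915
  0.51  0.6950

σ√T = 0.34·√1.5 = 0.4164
d₁ = [ln(44/38) + (0.084 + 0.34²/2)·1.5] / 0.4164 = [0.1466 + 0.2127] / 0.4164 = 0.8629 → 0.86
d₂ = d₁ − σ√T = 0.8629 − 0.4164 = 0.4464 → 0.45
Risk-neutral Pr[S_T > K] = N(d₂) = N(0.45) = 0.6736

0.6736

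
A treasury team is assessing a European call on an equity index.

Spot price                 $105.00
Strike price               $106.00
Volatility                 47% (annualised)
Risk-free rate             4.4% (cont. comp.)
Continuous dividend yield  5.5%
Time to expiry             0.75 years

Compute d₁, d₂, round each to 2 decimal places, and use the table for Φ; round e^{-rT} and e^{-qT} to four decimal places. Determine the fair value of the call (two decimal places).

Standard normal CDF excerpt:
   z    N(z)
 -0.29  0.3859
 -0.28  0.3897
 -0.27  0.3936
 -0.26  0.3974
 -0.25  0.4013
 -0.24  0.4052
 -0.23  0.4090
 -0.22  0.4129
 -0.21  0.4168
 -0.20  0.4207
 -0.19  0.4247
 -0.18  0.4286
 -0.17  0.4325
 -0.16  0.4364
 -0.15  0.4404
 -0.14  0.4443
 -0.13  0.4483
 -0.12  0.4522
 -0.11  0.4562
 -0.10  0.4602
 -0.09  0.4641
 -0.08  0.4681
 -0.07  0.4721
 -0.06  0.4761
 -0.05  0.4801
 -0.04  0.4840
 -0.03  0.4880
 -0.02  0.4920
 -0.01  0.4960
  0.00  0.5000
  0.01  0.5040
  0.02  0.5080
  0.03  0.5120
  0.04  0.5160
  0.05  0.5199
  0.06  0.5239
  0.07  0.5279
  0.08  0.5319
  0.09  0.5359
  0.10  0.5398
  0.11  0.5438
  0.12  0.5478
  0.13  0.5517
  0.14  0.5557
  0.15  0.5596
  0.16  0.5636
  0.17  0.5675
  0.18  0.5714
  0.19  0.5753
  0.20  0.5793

$15.63

σ√T = 0.47·√0.75 = 0.4070
d₁ = [ln(105/106) + (0.044 − 0.055 + 0.47²/2)·0.75] / 0.4070 = [-0.0095 + 0.0746] / 0.4070 = 0.1600 ≈ 0.16
d₂ = d₁ − σ√T = 0.1600 − 0.4070 = -0.2471 ≈ -0.25
e^(−qT) = e^(−0.055·0.75) = 0.9596;  e^(−rT) = e^(−0.044·0.75) = 0.9675
N(d₁) = N(0.16) = 0.5636;  N(d₂) = N(-0.25) = 0.4013
C = 105·0.9596·0.5636 − 106·0.9675·0.4013 = 56.7872 − 41.1553 = 15.6319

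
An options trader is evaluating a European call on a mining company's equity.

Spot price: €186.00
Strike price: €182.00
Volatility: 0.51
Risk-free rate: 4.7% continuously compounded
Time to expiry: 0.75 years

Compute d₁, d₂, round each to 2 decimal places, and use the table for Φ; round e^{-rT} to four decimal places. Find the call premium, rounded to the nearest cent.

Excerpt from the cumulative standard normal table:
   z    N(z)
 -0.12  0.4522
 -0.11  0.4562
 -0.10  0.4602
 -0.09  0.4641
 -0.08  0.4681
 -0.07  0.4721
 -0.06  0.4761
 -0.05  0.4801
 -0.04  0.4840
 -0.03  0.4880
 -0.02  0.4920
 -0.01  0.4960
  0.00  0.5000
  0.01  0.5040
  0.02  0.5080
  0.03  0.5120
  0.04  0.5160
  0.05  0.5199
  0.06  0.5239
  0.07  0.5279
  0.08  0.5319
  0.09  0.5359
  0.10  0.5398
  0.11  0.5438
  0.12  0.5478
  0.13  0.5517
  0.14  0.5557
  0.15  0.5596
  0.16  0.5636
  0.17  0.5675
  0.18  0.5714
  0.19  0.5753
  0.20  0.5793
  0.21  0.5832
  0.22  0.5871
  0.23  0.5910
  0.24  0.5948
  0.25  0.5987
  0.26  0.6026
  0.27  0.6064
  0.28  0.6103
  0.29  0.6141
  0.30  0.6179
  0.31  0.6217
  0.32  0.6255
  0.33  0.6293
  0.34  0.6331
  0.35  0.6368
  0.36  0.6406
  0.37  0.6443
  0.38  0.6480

€36.90

T = 0.75;  σ√T = 0.4417
d₁ = [ln(186/182) + (0.047 + 0.51²/2)·0.75] / 0.4417 = [0.0217 + 0.1328] / 0.4417 = 0.3499 ≈ 0.35
d₂ = d₁ − σ√T = 0.3499 − 0.4417 = -0.0918 ≈ -0.09
exp(−rT) = exp(−0.047·0.75) = 0.9654
N(d₁) = N(0.35) = 0.6368;  N(d₂) = N(-0.09) = 0.4641
C = 186·0.6368 − 182·0.9654·0.4641 = 118.4448 − 81.5437 = 36.9011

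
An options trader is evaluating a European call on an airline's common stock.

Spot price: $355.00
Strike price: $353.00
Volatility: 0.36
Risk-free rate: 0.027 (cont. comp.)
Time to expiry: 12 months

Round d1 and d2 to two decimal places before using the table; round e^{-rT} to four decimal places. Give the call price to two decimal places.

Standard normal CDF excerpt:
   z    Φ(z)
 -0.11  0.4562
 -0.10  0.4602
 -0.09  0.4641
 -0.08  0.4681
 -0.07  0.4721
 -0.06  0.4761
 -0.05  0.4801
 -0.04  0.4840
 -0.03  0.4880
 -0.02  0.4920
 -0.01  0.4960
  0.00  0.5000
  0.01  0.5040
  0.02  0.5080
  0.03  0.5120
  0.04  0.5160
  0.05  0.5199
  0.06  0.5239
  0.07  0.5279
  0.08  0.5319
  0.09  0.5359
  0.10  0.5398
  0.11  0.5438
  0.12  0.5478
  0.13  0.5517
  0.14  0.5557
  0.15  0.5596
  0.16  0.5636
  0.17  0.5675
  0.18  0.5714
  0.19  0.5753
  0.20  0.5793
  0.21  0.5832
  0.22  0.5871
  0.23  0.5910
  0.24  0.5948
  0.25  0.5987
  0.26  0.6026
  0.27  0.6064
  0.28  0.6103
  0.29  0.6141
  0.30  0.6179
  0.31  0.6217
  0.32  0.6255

$55.80

σ√T = 0.36·√1 = 0.3600
ln(S/K) + (r + σ²/2)T = ln(355/353) + (0.027 + 0.36²/2)·1 = 0.0056 + 0.0918 = 0.0974
d₁ = 0.0974 / 0.3600 = 0.2707 → 0.27
d₂ = d₁ − σ√T = 0.2707 − 0.3600 = -0.0893 → -0.09
exp(−rT) = exp(−0.027·1) = 0.9734
N(d₁) = N(0.27) = 0.6064;  N(d₂) = N(-0.09) = 0.4641
C = 355·0.6064 − 353·0.9734·0.4641 = 215.2720 − 159.4695 = 55.8025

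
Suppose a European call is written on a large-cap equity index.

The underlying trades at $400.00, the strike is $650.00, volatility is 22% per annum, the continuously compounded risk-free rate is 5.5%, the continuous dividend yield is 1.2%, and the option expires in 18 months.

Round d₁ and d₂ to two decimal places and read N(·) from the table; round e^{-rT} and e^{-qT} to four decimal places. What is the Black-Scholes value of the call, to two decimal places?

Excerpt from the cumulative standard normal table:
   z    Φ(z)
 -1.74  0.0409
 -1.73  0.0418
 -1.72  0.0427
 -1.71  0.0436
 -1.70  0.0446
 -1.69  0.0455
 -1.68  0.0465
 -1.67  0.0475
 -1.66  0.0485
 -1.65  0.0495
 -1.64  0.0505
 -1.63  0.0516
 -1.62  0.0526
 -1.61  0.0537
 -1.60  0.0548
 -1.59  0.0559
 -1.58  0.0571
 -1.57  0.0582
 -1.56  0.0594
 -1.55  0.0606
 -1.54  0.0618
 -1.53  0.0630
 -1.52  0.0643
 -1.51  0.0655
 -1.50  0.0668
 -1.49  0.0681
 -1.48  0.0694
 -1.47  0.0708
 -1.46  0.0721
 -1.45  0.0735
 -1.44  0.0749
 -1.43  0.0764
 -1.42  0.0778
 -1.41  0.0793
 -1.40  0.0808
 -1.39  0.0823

σ√T = 0.22 × 1.2247 = 0.2694
d₁ = [ln(400/650) + (0.055 − 0.012 + ½·0.22²)·1.5] / (σ√T) = (-0.4855 + 0.1008) / 0.2694 = -1.4278 → -1.43
d₂ = -1.4278 − 0.2694 = -1.6972 → -1.70
e^(−qT) = e^(−0.012·1.5) = 0.9822;  e^(−rT) = e^(−0.055·1.5) = 0.9208
N(d₁) = N(-1.43) = 0.0764;  N(d₂) = N(-1.70) = 0.0446
C = 400·0.9822·0.0764 − 650·0.9208·0.0446 = 30.0160 − 26.6940 = 3.3220

$3.32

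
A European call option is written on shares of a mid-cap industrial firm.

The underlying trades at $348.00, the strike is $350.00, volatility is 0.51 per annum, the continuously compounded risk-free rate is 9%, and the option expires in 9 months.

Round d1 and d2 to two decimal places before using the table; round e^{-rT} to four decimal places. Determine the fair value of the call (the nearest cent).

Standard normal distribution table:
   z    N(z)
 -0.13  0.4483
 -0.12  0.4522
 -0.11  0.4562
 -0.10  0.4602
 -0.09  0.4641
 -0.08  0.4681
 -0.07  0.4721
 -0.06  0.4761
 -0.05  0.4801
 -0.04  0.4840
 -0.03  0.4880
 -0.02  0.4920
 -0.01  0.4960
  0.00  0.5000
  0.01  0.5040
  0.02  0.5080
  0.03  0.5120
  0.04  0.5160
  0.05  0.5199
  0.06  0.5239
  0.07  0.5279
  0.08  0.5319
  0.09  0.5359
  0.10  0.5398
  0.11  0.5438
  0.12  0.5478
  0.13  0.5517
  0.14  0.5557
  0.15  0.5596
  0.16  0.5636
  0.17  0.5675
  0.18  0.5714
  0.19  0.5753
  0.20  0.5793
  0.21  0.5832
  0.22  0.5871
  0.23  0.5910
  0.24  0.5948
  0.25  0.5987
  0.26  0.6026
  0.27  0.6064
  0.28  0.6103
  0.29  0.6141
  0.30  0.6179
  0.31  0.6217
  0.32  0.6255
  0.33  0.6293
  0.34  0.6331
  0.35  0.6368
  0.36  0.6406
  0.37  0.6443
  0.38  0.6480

σ√T = 0.51 × 0.8660 = 0.4417
d₁ = [ln(348/350) + (0.09 + 0.51²/2)·0.75] / 0.4417 = [-0.0057 + 0.1650] / 0.4417 = 0.3607 ⇒ 0.36
d₂ = d₁ − σ√T = 0.3607 − 0.4417 = -0.0810 ⇒ -0.08
e^(−rT) = e^(−0.09·0.75) = 0.9347
N(d₁) = N(0.36) = 0.6406;  N(d₂) = N(-0.08) = 0.4681
C = 348·0.6406 − 350·0.9347·0.4681 = 222.9288 − 153.1366 = 69.7922

$69.79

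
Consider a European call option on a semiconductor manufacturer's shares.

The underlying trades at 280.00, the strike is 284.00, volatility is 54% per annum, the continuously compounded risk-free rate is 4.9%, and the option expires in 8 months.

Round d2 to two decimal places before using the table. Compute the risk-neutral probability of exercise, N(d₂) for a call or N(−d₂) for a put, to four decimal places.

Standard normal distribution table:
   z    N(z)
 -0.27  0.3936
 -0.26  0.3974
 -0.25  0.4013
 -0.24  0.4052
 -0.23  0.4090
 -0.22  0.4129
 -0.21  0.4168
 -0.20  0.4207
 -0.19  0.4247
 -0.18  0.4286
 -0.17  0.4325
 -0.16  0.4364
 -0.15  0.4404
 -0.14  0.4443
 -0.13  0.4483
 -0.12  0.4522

σ√T = 0.54·√0.6667 = 0.4409
d₁ = [ln(280/284) + (0.049 + 0.54²/2)·0.6667] / 0.4409 = [-0.0142 + 0.1299] / 0.4409 = 0.2624 ≈ 0.26
d₂ = d₁ − σ√T = 0.2624 − 0.4409 = -0.1785 ≈ -0.18
Risk-neutral Pr[S_T > K] = N(d₂) = N(-0.18) = 0.4286

0.4286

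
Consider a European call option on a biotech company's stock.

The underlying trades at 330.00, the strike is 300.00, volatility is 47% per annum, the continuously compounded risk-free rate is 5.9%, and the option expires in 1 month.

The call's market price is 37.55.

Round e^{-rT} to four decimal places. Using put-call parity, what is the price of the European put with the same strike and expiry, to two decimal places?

exp(−rT) = exp(−0.059·0.08333) = 0.9951
Put-call parity: C − P = S − K·e^(−rT) = 330 − 300·0.9951 = 330 − 298.5300 = 31.4700
P = C − (C − P) = 37.55 − (31.4700) = 6.0800

6.08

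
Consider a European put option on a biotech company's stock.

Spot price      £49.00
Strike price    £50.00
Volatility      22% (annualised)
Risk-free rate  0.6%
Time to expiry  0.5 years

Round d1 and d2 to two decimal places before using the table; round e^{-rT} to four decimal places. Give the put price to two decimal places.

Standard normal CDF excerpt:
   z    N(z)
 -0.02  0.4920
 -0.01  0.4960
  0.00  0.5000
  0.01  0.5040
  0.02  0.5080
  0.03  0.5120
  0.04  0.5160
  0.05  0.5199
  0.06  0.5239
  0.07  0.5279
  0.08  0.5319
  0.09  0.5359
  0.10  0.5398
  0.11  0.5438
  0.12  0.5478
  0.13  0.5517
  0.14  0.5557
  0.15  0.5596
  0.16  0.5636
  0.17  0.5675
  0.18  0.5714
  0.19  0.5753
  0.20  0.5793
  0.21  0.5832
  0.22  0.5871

T = 0.5;  σ√T = 0.1556
d₁ = [ln(49/50) + (0.006 + 0.22²/2)·0.5] / 0.1556 = [-0.0202 + 0.0151] / 0.1556 = -0.0328 ≈ -0.03
d₂ = d₁ − σ√T = -0.0328 − 0.1556 = -0.1884 ≈ -0.19
exp(−rT) = exp(−0.006·0.5) = 0.9970
P = 50·0.9970·N(0.19) − 49·N(0.03) = 50·0.9970·0.5753 − 49·0.5120 = 28.6787 − 25.0880 = 3.5907

£3.59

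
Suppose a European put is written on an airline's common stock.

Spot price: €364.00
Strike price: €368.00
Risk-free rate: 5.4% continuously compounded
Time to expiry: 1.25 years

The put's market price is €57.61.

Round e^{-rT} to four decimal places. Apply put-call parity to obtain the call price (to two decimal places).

€77.64

e^(−rT) = e^(−0.054·1.25) = 0.9347
Put-call parity: C − P = S − K·e^(−rT) = 364 − 368·0.9347 = 364 − 343.9696 = 20.0304
C = P + (C − P) = 57.61 + (20.0304) = 77.6404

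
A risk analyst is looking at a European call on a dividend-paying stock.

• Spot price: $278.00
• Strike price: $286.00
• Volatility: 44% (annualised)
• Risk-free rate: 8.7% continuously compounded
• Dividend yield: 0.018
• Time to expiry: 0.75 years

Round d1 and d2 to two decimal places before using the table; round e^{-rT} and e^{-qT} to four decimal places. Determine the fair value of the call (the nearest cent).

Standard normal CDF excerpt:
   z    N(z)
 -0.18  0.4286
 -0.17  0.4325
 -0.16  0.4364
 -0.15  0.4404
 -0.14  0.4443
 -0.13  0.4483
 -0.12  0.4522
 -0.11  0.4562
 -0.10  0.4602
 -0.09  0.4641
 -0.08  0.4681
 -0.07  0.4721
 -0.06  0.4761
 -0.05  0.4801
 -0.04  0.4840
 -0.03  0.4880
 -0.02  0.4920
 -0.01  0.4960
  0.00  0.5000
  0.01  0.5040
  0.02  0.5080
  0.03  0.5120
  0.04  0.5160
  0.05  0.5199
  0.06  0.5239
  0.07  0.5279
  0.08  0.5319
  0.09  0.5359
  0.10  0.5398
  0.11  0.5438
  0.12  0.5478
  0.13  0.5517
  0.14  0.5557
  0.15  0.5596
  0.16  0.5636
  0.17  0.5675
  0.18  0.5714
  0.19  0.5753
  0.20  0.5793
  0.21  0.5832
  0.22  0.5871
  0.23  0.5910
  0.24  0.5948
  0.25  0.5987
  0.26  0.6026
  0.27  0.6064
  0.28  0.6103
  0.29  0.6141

σ√T = 0.44 × 0.8660 = 0.3811
d₁ = [ln(278/286) + (0.087 − 0.018 + 0.44²/2)·0.75] / 0.3811 = [-0.0284 + 0.1244] / 0.3811 = 0.2519 ≈ 0.25
d₂ = d₁ − σ√T = 0.2519 − 0.3811 = -0.1292 ≈ -0.13
e^(−qT) = e^(−0.018·0.75) = 0.9866;  e^(−rT) = e^(−0.087·0.75) = 0.9368
N(d₁) = N(0.25) = 0.5987;  N(d₂) = N(-0.13) = 0.4483
C = 278·0.9866·0.5987 − 286·0.9368·0.4483 = 164.2083 − 120.1107 = 44.0976

$44.10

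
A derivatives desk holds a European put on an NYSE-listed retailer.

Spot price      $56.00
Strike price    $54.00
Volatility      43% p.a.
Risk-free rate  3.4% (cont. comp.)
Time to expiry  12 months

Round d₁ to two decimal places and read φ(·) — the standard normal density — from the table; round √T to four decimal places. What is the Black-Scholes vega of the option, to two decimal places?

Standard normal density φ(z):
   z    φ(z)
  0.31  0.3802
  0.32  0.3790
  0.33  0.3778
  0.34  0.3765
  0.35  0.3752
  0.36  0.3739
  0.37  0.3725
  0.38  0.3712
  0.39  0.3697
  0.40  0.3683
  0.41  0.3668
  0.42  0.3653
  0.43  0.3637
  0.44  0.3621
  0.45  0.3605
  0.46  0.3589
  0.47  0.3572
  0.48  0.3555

20.79

σ√T = 0.43·√1 = 0.4300
ln(S/K) + (r + σ²/2)T = ln(56/54) + (0.034 + 0.43²/2)·1 = 0.0364 + 0.1265 = 0.1628
d₁ = 0.1628 / 0.4300 = 0.3786 → 0.38
√T = √1 = 1.0000
φ(d₁) = φ(0.38) = 0.3712
vega = S·φ(d₁)·√T = 56·0.3712·1.0000 = 20.7872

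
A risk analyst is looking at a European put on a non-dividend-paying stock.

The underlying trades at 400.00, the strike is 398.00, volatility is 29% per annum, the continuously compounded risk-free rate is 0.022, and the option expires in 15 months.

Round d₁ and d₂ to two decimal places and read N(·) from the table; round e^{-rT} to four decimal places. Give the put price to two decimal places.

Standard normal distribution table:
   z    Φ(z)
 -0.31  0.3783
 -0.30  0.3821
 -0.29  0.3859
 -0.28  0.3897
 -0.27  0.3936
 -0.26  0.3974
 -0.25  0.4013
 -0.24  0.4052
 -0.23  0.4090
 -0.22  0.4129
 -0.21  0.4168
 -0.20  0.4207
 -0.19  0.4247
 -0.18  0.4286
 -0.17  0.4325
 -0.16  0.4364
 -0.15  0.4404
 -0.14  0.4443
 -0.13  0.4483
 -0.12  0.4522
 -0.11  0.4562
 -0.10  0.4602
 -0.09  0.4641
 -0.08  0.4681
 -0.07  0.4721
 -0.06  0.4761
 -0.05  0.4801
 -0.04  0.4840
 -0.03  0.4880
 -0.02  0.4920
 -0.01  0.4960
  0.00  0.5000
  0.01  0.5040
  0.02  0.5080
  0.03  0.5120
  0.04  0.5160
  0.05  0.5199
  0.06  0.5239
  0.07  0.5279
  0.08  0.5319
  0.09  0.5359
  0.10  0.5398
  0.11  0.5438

σ√T = 0.29 × 1.1180 = 0.3242
ln(S/K) + (r + σ²/2)T = ln(400/398) + (0.022 + 0.29²/2)·1.25 = 0.0050 + 0.0801 = 0.0851
d₁ = 0.0851 / 0.3242 = 0.2624 ⇒ 0.26
d₂ = d₁ − σ√T = 0.2624 − 0.3242 = -0.0618 ⇒ -0.06
e^(−rT) = e^(−0.022·1.25) = 0.9729
N(−d₂) = N(0.06) = 0.5239;  N(−d₁) = N(-0.26) = 0.3974
P = 398·0.9729·0.5239 − 400·0.3974 = 202.8615 − 158.9600 = 43.9015

43.90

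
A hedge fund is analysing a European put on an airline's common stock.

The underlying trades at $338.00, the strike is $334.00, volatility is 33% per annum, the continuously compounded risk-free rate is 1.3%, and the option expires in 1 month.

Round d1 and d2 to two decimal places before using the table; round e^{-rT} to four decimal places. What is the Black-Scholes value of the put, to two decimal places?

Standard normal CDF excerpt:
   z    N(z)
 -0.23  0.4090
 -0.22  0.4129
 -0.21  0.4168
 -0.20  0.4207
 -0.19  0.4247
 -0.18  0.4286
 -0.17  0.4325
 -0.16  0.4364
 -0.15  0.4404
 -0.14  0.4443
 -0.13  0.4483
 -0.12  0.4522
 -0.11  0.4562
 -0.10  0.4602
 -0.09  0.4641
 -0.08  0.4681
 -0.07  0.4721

T = 0.08333;  σ√T = 0.0953
d₁ = [ln(338/334) + (0.013 + ½·0.33²)·0.08333] / (σ√T) = (0.0119 + 0.0056) / 0.0953 = 0.1840 ≈ 0.18
d₂ = 0.1840 − 0.0953 = 0.0887 ≈ 0.09
e^(−rT) = e^(−0.013·0.08333) = 0.9989
N(−d₂) = N(-0.09) = 0.4641;  N(−d₁) = N(-0.18) = 0.4286
P = 334·0.9989·0.4641 − 338·0.4286 = 154.8389 − 144.8668 = 9.9721

$9.97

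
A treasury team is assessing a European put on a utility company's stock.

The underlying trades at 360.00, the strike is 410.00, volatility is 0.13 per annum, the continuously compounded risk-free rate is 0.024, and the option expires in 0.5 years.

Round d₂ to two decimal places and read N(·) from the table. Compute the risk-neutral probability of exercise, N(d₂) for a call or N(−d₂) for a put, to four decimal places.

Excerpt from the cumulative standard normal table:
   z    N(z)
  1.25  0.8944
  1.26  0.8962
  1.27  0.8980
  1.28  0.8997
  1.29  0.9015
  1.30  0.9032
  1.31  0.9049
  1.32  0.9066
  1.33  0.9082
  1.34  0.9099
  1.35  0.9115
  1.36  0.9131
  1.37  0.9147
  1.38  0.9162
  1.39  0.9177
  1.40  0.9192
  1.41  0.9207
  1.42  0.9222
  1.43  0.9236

T = 0.5;  σ√T = 0.0919
d₁ = [ln(360/410) + (0.024 + 0.13²/2)·0.5] / 0.0919 = [-0.1301 + 0.0162] / 0.0919 = -1.2383 → -1.24
d₂ = d₁ − σ√T = -1.2383 − 0.0919 = -1.3302 → -1.33
Pr(exercise) under Q = N(−d₂) = N(1.33) = 0.9082

0.9082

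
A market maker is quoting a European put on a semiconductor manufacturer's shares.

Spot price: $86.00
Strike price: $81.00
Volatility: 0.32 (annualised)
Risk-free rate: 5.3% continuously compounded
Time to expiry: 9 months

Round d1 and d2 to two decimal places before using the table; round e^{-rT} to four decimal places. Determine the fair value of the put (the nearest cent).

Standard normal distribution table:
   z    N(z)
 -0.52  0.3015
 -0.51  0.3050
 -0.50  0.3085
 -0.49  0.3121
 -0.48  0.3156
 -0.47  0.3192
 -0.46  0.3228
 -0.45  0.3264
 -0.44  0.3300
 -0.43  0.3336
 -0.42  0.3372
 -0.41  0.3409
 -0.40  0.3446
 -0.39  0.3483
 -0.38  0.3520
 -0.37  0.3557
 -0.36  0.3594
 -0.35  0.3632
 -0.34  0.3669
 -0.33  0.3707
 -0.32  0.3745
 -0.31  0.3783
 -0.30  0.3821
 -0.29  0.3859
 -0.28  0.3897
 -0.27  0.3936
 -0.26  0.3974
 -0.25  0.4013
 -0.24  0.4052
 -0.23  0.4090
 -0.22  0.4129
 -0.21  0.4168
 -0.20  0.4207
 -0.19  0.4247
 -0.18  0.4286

$5.61

σ√T = 0.32 × 0.8660 = 0.2771
d₁ = [ln(86/81) + (0.053 + 0.32²/2)·0.75] / 0.2771 = [0.0599 + 0.0781] / 0.2771 = 0.4981 ≈ 0.50
d₂ = d₁ − σ√T = 0.4981 − 0.2771 = 0.2210 ≈ 0.22
e^(−rT) = e^(−0.053·0.75) = 0.9610
N(−d₂) = N(-0.22) = 0.4129;  N(−d₁) = N(-0.50) = 0.3085
P = 81·0.9610·0.4129 − 86·0.3085 = 32.1405 − 26.5310 = 5.6095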